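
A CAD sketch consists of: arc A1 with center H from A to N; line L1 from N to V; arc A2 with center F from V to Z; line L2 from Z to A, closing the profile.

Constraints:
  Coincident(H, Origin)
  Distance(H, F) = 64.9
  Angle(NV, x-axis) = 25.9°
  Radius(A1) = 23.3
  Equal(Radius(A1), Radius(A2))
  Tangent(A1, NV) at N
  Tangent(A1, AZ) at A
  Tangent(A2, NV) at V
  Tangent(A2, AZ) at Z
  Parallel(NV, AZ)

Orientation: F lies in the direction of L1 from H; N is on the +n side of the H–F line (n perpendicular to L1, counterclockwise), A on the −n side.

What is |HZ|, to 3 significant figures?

69.0

The slot axis is L1's direction at 25.9°, so u = (cos 25.9°, sin 25.9°) = (0.900, 0.437) and n = (−sin 25.9°, cos 25.9°) = (-0.437, 0.900). H is at the origin and F lies 64.9 along u from H, so F = 64.9·u = (58.4, 28.3). Tangency of A1 to both parallel lines with radius 23.3 puts N and A at H ± 23.3·n: N = (-10.2, 21.0), A = (10.2, -21.0). Equal radii place V and Z the same way about F: V = F + 23.3·n = (48.2, 49.3), Z = F − 23.3·n = (68.6, 7.39). Then |HZ| = |Z − H| = 69.0.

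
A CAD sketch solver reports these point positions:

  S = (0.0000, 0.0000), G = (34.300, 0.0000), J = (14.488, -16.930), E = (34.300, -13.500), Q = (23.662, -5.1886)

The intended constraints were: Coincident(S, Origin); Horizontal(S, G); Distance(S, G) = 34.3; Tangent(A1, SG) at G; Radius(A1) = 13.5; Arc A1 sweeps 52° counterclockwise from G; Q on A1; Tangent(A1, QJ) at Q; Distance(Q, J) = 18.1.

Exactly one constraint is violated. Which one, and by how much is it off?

Distance(Q, J) = 18.1 — off by 3.20.

S = (0.00, 0.00) ✓; S.y = 0.00, G.y = 0.00 ✓; |SG| = 34.30 ✓; ∠(EG, GS) = 90.00° ✓; |EG| = 13.50 ✓; bearing(E→Q) − bearing(E→G) = 52.00° ✓; |EQ| = 13.50 ✓; ∠(EQ, QJ) = 90.00° ✓; |QJ| = 14.90 ✗.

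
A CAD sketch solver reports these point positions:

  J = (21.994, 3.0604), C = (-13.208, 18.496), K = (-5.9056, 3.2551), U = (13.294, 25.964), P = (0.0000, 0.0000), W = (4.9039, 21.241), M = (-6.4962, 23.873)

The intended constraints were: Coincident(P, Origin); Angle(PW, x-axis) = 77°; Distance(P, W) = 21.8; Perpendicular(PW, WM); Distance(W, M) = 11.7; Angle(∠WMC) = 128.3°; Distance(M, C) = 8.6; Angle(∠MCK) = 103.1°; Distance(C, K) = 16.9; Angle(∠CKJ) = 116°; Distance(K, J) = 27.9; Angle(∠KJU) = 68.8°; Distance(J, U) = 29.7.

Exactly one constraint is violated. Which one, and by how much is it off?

Distance(J, U) = 29.7 — off by 5.20.

P = (0.00, 0.00) ✓; PW at 77.00° ✓; |PW| = 21.80 ✓; ∠(PW, WM) = 90.00° ✓; |WM| = 11.70 ✓; ∠WMC = 128.3° ✓; |MC| = 8.600 ✓; ∠MCK = 103.1° ✓; |CK| = 16.90 ✓; ∠CKJ = 116.0° ✓; |KJ| = 27.90 ✓; ∠KJU = 68.80° ✓; |JU| = 24.50 ✗.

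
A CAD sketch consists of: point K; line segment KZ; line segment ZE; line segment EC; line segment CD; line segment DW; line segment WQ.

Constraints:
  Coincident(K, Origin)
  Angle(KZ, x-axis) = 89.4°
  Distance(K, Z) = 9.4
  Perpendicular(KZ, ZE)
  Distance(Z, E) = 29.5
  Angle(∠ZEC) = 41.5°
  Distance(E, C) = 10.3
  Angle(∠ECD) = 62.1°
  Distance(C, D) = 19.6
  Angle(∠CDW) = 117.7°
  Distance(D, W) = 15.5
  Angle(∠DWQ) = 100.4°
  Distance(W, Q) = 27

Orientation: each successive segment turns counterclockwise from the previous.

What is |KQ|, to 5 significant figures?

52.247

K is at the origin; KZ runs at 89.4° with length 9.4, so Z = (0.098435, 9.3995). KZ ⟂ ZE, so ZE runs at 179.40°; with |ZE| = 29.5, E = (-29.400, 9.7084). ∠ZEC = 41.5° gives EC at -42.100° from the x-axis; with |EC| = 10.3, C = (-21.758, 2.8030). ∠ECD = 62.1° gives CD at 75.800° from the x-axis; with |CD| = 19.6, D = (-16.950, 21.804). ∠CDW = 117.7° gives DW at 138.10° from the x-axis; with |DW| = 15.5, W = (-28.486, 32.156). ∠DWQ = 100.4° gives WQ at -142.30° from the x-axis; with |WQ| = 27.0, Q = (-49.849, 15.644). Then |KQ| = |Q − K| = 52.247.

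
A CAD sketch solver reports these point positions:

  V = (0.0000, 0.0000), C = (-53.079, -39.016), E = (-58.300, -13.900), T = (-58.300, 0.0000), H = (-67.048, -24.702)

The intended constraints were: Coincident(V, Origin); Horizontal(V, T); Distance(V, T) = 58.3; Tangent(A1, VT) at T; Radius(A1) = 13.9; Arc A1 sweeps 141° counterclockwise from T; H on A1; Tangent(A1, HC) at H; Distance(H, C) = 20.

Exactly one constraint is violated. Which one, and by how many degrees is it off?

Tangent(A1, HC) at H — off by 6.70°.

V = (0.00, 0.00) ✓; V.y = 0.00, T.y = 0.00 ✓; |VT| = 58.30 ✓; ∠(ET, TV) = 90.00° ✓; |ET| = 13.90 ✓; bearing(E→H) − bearing(E→T) = 141.0° ✓; |EH| = 13.90 ✓; ∠(EH, HC) = 96.70° ✗; |HC| = 20.00 ✓.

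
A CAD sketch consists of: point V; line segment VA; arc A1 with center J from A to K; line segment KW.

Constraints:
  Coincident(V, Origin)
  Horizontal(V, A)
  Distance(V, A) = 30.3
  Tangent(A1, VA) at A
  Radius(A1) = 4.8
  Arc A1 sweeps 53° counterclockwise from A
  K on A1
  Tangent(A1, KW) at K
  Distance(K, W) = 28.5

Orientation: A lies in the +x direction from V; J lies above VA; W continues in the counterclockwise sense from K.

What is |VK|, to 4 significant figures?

34.19

V is at the origin; VA is horizontal with |VA| = 30.3 and A on the +x side, so A = (30.30, 0.000). Tangency of A1 to VA means the radius JA is perpendicular to VA, so J = A + (0, 4.8) = (30.30, 4.800). On A1, A sits at bearing -90° from J; a 53° counterclockwise sweep puts K at bearing -37°, so K = J + 4.8·(cos -37°, sin -37°) = (34.13, 1.911). Then |VK| = |K − V| = 34.19.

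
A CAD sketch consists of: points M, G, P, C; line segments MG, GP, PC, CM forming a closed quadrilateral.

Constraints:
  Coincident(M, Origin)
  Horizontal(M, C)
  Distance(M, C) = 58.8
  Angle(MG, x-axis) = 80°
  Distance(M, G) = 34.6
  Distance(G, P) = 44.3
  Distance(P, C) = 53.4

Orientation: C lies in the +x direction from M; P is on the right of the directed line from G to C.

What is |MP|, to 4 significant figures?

12.06

M is at the origin; M and C share the same y with |MC| = 58.8 and C in +x, so C = (58.8, 0). MG runs at 80.0° with |MG| = 34.6, so G = (6.008, 34.07). P is determined by |GP| = 44.3 and |PC| = 53.4 together: it lies at the intersection of circle(G, 44.3) and circle(C, 53.4). With |GC| = 62.83, the foot of the radical line on GC is 24.34 from G and the perpendicular offset is √(44.3² − 24.34²) = 37.01. Taking the right-of-GC solution: P = (6.388, -10.22).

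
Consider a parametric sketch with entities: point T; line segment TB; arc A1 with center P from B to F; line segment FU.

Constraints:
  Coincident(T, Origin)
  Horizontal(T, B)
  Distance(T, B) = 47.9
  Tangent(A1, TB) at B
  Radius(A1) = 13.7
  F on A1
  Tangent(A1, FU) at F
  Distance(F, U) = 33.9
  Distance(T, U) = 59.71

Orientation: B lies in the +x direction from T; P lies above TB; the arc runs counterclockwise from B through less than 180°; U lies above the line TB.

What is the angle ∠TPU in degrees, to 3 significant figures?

86.0°

Checks: |PF| = 13.70 ✓; ∠(PF, FU) = 90.00° ✓; |FU| = 33.90 ✓; |TU| = 59.71 ✓.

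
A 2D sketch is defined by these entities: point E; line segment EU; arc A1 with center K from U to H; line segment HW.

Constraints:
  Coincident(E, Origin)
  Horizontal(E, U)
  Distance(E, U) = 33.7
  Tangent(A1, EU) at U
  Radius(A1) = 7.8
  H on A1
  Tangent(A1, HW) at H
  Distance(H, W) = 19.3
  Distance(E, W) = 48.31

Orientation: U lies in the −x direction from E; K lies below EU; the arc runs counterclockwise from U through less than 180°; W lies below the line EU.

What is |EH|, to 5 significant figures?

42.340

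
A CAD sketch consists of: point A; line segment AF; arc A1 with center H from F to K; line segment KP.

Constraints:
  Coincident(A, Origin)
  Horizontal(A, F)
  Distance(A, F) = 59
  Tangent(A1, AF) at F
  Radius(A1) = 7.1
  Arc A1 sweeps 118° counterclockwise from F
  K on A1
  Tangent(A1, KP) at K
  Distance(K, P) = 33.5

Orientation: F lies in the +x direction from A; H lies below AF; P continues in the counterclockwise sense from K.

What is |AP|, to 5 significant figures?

79.294

A is at the origin; AF is horizontal with |AF| = 59.0 and F on the +x side, so F = (59.000, 0.0000). Tangency of A1 to AF means the radius HF is perpendicular to AF, so H = F + (0, -7.1) = (59.000, -7.1000). On A1, F sits at bearing 90° from H; a 118° counterclockwise sweep puts K at bearing 208°, so K = H + 7.1·(cos 208°, sin 208°) = (52.731, -10.433). Tangency of A1 to KP means the radius HK is perpendicular to KP, so KP runs along (−sin 208°, cos 208°); with |KP| = 33.5, P = (68.458, -40.012). Then |AP| = |P − A| = 79.294.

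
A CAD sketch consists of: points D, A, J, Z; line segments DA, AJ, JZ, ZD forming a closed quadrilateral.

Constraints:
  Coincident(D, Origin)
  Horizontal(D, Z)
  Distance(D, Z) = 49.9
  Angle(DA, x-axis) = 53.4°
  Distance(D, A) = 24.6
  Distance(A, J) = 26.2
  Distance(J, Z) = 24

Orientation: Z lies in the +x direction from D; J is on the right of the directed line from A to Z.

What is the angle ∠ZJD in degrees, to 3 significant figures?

163°

Checks: |AJ| = 26.20 ✓; |JZ| = 24.00 ✓.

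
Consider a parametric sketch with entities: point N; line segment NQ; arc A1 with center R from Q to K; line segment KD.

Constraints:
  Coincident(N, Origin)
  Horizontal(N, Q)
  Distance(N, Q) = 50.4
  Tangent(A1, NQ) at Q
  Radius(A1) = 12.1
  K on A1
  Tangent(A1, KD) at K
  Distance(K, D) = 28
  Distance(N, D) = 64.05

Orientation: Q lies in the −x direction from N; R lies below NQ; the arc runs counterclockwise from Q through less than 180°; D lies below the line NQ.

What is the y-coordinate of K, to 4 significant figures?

-17.79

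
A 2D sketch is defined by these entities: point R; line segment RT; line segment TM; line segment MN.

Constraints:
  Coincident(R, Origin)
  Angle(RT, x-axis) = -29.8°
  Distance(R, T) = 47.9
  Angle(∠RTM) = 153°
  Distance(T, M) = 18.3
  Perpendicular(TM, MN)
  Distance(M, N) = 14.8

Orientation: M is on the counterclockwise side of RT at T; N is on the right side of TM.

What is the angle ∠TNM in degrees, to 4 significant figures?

51.04°

R is at the origin; RT runs at -29.8° with length 47.9, so T = 47.9·(cos -29.8°, sin -29.8°) = (41.57, -23.81). ∠RTM = 153.0°, so TM runs at -29.8° + (180° − 153.0°) = -2.800° from the x-axis; with |TM| = 18.3, M = T + 18.3·(cos -2.800°, sin -2.800°) = (59.84, -24.70). TM is perpendicular to MN; with |MN| = 14.8 on the right of TM, N = M + 14.8·(-0.04885, -0.9988) = (59.12, -39.48). Then cos ∠TNM = NT·NM / (|NT||NM|), giving 51.04°.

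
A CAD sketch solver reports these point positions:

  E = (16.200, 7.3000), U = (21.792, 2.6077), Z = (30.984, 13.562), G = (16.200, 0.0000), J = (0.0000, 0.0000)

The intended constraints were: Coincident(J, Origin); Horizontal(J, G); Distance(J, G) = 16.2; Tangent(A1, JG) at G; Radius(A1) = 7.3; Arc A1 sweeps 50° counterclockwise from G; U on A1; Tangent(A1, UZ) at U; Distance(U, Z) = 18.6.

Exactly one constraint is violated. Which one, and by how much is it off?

Distance(U, Z) = 18.6 — off by 4.30.

J = (0.00, 0.00) ✓; J.y = 0.00, G.y = 0.00 ✓; |JG| = 16.20 ✓; ∠(EG, GJ) = 90.00° ✓; |EG| = 7.300 ✓; bearing(E→U) − bearing(E→G) = 50.00° ✓; |EU| = 7.300 ✓; ∠(EU, UZ) = 90.00° ✓; |UZ| = 14.30 ✗.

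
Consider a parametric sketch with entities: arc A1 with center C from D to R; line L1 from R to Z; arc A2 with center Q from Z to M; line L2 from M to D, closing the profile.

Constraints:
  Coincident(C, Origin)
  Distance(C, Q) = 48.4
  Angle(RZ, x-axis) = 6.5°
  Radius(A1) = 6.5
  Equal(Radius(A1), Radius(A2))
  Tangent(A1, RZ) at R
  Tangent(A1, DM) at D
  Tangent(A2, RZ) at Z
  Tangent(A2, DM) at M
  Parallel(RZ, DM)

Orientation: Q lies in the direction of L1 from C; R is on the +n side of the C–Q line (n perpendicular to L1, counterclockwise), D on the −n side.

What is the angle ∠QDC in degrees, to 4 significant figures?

82.35°

C is at the origin and Q lies 48.4 along u from C, so Q = 48.4·u = (48.09, 5.479). Tangency of A1 to both parallel lines with radius 6.5 puts R and D at C ± 6.5·n: R = (-0.7358, 6.458), D = (0.7358, -6.458). Then cos ∠QDC = DQ·DC / (|DQ||DC|), giving 82.35°.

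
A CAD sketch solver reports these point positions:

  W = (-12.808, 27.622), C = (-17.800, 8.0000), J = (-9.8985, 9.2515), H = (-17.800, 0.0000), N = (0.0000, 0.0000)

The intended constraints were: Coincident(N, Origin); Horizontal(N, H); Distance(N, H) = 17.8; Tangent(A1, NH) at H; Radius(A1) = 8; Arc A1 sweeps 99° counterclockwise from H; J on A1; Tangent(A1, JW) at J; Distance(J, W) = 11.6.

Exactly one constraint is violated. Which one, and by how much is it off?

Distance(J, W) = 11.6 — off by 7.00.

N = (0.00, 0.00) ✓; N.y = 0.00, H.y = 0.00 ✓; |NH| = 17.80 ✓; ∠(CH, HN) = 90.00° ✓; |CH| = 8.000 ✓; bearing(C→J) − bearing(C→H) = 99.00° ✓; |CJ| = 8.000 ✓; ∠(CJ, JW) = 90.00° ✓; |JW| = 18.60 ✗.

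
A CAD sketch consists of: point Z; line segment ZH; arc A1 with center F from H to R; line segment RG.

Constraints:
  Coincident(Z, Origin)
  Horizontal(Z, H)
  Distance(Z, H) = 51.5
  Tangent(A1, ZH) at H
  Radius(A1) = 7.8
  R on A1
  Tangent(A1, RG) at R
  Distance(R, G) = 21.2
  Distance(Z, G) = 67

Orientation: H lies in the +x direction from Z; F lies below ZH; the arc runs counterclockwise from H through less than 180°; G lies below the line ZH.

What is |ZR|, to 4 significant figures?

47.77

Z is at the origin; Z and H share the same y with |ZH| = 51.5 and H on the +x side, so H = (51.50, 0.000). The tangent condition forces FH to be normal to ZH, so F = H + (0, -7.8) = (51.50, -7.800). Since FR ⟂ RG (tangency), |FG| = √(7.8² + 21.2²) = 22.59 regardless of where R sits on A1. So G lies on both circle(Z, 67.0) and circle(F, 22.59); the below-ZH intersection is G = (60.66, -28.45). R is the foot of the tangent from G: R = (45.90, -13.23).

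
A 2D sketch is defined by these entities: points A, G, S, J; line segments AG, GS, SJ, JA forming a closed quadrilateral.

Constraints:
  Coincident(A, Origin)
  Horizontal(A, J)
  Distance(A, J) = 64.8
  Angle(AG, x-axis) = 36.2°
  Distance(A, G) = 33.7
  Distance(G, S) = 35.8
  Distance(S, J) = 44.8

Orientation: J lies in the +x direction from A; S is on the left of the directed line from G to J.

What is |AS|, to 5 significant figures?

69.433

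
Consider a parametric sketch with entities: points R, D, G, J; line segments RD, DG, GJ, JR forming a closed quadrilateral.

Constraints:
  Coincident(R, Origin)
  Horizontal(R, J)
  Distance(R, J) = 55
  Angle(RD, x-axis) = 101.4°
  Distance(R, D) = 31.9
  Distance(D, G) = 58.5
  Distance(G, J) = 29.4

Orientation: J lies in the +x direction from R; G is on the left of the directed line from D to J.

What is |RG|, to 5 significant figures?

59.808

R is at the origin; RJ is horizontal with |RJ| = 55.0 and J in +x, so J = (55.0, 0). RD runs at 101.4° with |RD| = 31.9, so D = (-6.3053, 31.271). G is determined by |DG| = 58.5 and |GJ| = 29.4 together: it lies at the intersection of circle(D, 58.5) and circle(J, 29.4). With |DJ| = 68.820, the foot of the radical line on DJ is 52.994 from D and the perpendicular offset is √(58.5² − 52.994²) = 24.777. Taking the left-of-DJ solution: G = (52.160, 29.263).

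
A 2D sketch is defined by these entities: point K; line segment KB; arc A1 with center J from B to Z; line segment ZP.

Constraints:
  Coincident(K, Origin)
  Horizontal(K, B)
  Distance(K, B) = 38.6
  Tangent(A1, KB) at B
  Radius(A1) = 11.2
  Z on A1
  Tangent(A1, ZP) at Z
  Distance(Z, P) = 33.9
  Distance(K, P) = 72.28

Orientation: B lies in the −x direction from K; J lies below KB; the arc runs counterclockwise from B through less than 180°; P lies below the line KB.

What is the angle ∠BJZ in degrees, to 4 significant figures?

70.03°

K is at the origin; KB is horizontal with |KB| = 38.6 and B on the −x side, so B = (-38.60, 0.000). The tangent condition forces JB to be normal to KB, so J = B + (0, -11.2) = (-38.60, -11.20). Since JZ ⟂ ZP (tangency), |JP| = √(11.2² + 33.9²) = 35.70 regardless of where Z sits on A1. So P lies on both circle(K, 72.28) and circle(J, 35.70); the below-KB intersection is P = (-60.70, -39.24). Z is the foot of the tangent from P: Z = (-49.13, -7.376).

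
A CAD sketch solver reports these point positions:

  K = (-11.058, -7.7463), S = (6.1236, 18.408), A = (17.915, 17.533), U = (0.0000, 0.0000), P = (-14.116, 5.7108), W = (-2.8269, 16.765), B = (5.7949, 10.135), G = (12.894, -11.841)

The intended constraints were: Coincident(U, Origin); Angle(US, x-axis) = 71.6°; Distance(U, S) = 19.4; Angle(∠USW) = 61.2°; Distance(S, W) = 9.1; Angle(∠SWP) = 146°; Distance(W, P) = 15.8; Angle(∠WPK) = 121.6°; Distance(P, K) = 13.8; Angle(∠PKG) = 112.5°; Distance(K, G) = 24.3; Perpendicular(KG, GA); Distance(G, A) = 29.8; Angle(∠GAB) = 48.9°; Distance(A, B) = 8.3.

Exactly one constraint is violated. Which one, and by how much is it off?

Distance(A, B) = 8.3 — off by 5.90.

U = (0.00, 0.00) ✓; US at 71.60° ✓; |US| = 19.40 ✓; ∠USW = 61.20° ✓; |SW| = 9.100 ✓; ∠SWP = 146.0° ✓; |WP| = 15.80 ✓; ∠WPK = 121.6° ✓; |PK| = 13.80 ✓; ∠PKG = 112.5° ✓; |KG| = 24.30 ✓; ∠(KG, GA) = 90.00° ✓; |GA| = 29.80 ✓; ∠GAB = 48.90° ✓; |AB| = 14.20 ✗.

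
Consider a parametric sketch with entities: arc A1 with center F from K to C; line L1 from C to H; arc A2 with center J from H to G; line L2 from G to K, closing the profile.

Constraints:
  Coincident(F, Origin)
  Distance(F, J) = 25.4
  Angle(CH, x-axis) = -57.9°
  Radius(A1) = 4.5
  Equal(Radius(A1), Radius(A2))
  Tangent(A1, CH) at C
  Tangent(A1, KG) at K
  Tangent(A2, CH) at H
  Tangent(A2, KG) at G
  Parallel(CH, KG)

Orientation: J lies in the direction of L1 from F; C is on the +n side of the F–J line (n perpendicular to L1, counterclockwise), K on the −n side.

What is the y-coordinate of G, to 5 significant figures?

-23.908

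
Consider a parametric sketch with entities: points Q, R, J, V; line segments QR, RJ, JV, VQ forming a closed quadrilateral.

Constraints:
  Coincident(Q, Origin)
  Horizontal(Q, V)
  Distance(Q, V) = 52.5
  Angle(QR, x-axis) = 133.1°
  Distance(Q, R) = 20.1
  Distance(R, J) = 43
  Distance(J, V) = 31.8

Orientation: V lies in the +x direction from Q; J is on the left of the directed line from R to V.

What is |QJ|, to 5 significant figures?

35.723

Checks: |RJ| = 43.00 ✓; |JV| = 31.80 ✓.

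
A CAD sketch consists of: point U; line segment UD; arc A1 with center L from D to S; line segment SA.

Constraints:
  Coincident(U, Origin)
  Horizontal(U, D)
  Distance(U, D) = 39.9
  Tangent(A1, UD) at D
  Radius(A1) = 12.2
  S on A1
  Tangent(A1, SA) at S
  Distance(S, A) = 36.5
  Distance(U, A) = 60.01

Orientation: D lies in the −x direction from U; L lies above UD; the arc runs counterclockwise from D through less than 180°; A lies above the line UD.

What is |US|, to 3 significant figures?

31.1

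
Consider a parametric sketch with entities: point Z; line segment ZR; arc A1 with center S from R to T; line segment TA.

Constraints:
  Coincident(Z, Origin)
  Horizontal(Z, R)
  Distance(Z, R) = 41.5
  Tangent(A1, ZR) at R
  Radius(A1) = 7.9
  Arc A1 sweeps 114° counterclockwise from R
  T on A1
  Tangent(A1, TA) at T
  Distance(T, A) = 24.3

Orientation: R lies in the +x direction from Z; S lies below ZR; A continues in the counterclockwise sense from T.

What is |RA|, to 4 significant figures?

33.42

On A1, R sits at bearing 90° from S; a 114° counterclockwise sweep puts T at bearing 204°, so T = S + 7.9·(cos 204°, sin 204°) = (34.28, -11.11). Tangency of A1 to TA means the radius ST is perpendicular to TA, so TA runs along (−sin 204°, cos 204°); with |TA| = 24.3, A = (44.17, -33.31). Then |RA| = |A − R| = 33.42.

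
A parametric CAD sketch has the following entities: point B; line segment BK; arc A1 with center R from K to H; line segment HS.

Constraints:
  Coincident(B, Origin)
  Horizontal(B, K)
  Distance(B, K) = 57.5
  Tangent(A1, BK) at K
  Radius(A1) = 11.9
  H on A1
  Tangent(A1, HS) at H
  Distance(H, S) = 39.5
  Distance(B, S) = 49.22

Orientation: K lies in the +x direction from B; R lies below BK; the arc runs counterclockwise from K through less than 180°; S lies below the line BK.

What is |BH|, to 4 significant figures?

47.50

B is at the origin; B and K share the same y with |BK| = 57.5 and K on the +x side, so K = (57.50, 0.000). The tangent condition forces RK to be normal to BK, so R = K + (0, -11.9) = (57.50, -11.90). Since RH ⟂ HS (tangency), |RS| = √(11.9² + 39.5²) = 41.25 regardless of where H sits on A1. So S lies on both circle(B, 49.22) and circle(R, 41.25); the below-BK intersection is S = (27.85, -40.58). H is the foot of the tangent from S: H = (47.11, -6.097).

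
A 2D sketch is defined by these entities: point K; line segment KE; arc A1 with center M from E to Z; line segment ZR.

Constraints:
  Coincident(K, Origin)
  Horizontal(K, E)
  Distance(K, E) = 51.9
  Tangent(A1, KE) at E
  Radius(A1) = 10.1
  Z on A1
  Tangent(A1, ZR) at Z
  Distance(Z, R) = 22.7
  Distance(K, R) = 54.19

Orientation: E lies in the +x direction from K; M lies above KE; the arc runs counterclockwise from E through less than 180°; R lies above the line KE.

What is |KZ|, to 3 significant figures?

61.5

K is at the origin; K and E share the same y with |KE| = 51.9 and E on the +x side, so E = (51.9, 0.00). A1 meets KE tangentially, so ME is at right angles to KE, so M = E + (0, 10.1) = (51.9, 10.1). Since MZ ⟂ ZR (tangency), |MR| = √(10.1² + 22.7²) = 24.8 regardless of where Z sits on A1. So R lies on both circle(K, 54.19) and circle(M, 24.8); the above-KE intersection is R = (42.8, 33.2). Z is the foot of the tangent from R: Z = (59.0, 17.3).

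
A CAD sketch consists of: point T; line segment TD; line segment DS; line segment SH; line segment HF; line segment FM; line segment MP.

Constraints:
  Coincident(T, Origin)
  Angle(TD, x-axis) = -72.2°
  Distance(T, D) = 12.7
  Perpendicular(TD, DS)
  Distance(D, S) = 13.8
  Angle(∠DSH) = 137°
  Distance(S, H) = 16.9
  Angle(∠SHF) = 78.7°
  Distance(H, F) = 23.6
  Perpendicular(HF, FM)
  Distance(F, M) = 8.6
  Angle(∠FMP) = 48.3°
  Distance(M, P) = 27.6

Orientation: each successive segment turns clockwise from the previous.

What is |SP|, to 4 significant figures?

26.33

The perpendicularity gives FM at right angles to HF, so FM runs at -36.50°; with |FM| = 8.6, M = (-3.598, 4.741). ∠FMP = 48.3° gives MP at -168.2° from the x-axis; with |MP| = 27.6, P = (-30.61, -0.9035). Then |SP| = |P − S| = 26.33.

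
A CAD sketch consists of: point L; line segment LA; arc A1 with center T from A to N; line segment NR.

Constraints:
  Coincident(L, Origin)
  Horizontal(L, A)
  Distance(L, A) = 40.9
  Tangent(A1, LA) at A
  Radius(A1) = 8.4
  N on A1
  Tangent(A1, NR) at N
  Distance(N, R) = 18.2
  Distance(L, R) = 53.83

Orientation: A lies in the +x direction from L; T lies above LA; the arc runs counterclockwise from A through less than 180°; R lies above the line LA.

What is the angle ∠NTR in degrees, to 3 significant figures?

65.2°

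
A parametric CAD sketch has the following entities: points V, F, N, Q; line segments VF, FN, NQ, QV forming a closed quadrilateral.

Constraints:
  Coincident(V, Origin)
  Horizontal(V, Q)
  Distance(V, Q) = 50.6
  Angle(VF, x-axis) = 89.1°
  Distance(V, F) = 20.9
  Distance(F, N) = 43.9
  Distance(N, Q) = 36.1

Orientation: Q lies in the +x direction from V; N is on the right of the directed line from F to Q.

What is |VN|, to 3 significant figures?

27.0

Checks: |FN| = 43.90 ✓; |NQ| = 36.10 ✓.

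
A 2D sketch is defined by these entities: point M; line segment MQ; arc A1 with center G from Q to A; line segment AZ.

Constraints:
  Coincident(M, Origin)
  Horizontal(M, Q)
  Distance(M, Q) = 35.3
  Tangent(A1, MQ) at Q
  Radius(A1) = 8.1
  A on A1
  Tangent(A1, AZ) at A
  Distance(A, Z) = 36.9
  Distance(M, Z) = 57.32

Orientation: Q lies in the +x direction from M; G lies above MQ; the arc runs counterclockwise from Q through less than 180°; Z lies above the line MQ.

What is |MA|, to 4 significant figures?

44.32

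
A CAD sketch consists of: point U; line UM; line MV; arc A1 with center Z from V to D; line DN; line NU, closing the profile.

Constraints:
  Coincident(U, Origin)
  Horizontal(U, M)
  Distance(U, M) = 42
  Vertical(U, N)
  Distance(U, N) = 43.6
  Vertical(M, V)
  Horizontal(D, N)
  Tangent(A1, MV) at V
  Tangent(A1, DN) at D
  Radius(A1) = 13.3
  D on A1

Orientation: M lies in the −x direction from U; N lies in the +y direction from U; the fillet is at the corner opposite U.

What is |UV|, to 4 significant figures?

51.79

U is at the origin; UM is horizontal with |UM| = 42.0 and M on the −x side, so M = (-42.00, 0.000). UN is vertical with |UN| = 43.6 and N on the +y side, so N = (0.000, 43.60). The virtual corner opposite U is at (-42.00, 43.60). The tangent condition forces ZV to be normal to MV and the tangent condition forces ZD to be normal to DN, with radius 13.3, so the center Z sits 13.3 in from both sides at Z = (-28.70, 30.30). That places the tangent points at V = (-42.00, 30.30) on MV and D = (-28.70, 43.60) on DN. Then |UV| = |V − U| = 51.79.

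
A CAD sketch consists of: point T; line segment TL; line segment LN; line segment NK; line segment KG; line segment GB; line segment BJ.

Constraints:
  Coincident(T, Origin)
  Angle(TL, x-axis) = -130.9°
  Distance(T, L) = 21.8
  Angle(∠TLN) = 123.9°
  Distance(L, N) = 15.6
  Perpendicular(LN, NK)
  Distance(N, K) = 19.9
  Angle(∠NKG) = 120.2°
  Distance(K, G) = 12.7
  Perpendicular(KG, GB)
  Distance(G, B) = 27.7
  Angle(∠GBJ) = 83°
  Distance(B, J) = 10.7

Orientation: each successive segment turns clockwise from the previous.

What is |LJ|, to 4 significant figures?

1.940

T is at the origin; TL runs at -130.9° with length 21.8, so L = (-14.27, -16.48). ∠TLN = 123.9° gives LN at 173.0° from the x-axis; with |LN| = 15.6, N = (-29.76, -14.58). LN ⟂ NK, so NK runs at 83.00°; with |NK| = 19.9, K = (-27.33, 5.175). ∠NKG = 120.2° gives KG at 23.20° from the x-axis; with |KG| = 12.7, G = (-15.66, 10.18). The perpendicularity gives GB at right angles to KG, so GB runs at -66.80°; with |GB| = 27.7, B = (-4.747, -15.28). ∠GBJ = 83.0° gives BJ at -163.8° from the x-axis; with |BJ| = 10.7, J = (-15.02, -18.27). Then |LJ| = |J − L| = 1.940.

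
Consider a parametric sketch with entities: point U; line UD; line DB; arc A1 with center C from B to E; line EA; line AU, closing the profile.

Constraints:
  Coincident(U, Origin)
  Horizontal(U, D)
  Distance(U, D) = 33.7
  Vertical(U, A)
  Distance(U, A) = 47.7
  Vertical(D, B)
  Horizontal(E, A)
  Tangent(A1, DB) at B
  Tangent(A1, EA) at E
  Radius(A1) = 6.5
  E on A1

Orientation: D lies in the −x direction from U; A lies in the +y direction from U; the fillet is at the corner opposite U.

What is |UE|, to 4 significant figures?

54.91

U is at the origin; U and D share the same y with |UD| = 33.7 and D on the −x side, so D = (-33.70, 0.000). UA is vertical with |UA| = 47.7 and A on the +y side, so A = (0.000, 47.70). The virtual corner opposite U is at (-33.70, 47.70). Since A1 is tangent to DB there, CB ⟂ DB and tangency of A1 to EA means the radius CE is perpendicular to EA, with radius 6.5, so the center C sits 6.5 in from both sides at C = (-27.20, 41.20). That places the tangent points at B = (-33.70, 41.20) on DB and E = (-27.20, 47.70) on EA. Then |UE| = |E − U| = 54.91.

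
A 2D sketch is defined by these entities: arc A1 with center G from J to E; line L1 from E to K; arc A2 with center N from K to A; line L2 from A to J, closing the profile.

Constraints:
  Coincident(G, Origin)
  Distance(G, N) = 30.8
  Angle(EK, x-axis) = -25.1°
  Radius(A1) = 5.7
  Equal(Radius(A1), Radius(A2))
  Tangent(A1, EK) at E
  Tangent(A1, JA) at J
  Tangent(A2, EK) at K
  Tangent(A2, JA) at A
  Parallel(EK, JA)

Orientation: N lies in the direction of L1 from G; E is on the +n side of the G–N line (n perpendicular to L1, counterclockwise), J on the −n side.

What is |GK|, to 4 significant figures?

31.32

The slot axis is L1's direction at -25.1°, so u = (cos -25.1°, sin -25.1°) = (0.9056, -0.4242) and n = (−sin -25.1°, cos -25.1°) = (0.4242, 0.9056). G is at the origin and N lies 30.8 along u from G, so N = 30.8·u = (27.89, -13.07). Tangency of A1 to both parallel lines with radius 5.7 puts E and J at G ± 5.7·n: E = (2.418, 5.162), J = (-2.418, -5.162). Equal radii place K and A the same way about N: K = N + 5.7·n = (30.31, -7.904), A = N − 5.7·n = (25.47, -18.23). Then |GK| = |K − G| = 31.32.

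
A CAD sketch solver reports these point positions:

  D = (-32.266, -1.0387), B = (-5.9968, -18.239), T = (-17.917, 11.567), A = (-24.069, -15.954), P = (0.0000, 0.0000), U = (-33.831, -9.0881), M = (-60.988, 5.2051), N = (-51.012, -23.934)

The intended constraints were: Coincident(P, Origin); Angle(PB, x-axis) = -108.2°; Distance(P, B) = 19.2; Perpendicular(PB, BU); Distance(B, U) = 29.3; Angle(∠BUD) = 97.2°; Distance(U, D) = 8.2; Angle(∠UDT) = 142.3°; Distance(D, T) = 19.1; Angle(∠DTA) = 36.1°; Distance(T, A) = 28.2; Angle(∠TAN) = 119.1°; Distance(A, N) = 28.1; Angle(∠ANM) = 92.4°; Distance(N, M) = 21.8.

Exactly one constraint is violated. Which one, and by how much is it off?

Distance(N, M) = 21.8 — off by 9.00.

P = (0.00, 0.00) ✓; PB at -108.2° ✓; |PB| = 19.20 ✓; ∠(PB, BU) = 90.00° ✓; |BU| = 29.30 ✓; ∠BUD = 97.20° ✓; |UD| = 8.200 ✓; ∠UDT = 142.3° ✓; |DT| = 19.10 ✓; ∠DTA = 36.10° ✓; |TA| = 28.20 ✓; ∠TAN = 119.1° ✓; |AN| = 28.10 ✓; ∠ANM = 92.40° ✓; |NM| = 30.80 ✗.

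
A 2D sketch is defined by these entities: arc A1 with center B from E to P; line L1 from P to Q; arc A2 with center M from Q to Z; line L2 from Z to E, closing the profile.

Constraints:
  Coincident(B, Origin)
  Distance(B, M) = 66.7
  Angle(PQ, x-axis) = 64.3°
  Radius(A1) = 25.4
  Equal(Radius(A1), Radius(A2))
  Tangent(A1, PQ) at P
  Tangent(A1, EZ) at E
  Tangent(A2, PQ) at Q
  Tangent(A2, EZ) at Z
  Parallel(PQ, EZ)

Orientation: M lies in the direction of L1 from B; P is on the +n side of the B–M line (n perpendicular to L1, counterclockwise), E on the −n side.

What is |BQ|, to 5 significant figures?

71.373

Tangency of A1 to both parallel lines with radius 25.4 puts P and E at B ± 25.4·n: P = (-22.887, 11.015), E = (22.887, -11.015). Equal radii place Q and Z the same way about M: Q = M + 25.4·n = (6.0377, 71.117), Z = M − 25.4·n = (51.812, 49.087). Then |BQ| = |Q − B| = 71.373.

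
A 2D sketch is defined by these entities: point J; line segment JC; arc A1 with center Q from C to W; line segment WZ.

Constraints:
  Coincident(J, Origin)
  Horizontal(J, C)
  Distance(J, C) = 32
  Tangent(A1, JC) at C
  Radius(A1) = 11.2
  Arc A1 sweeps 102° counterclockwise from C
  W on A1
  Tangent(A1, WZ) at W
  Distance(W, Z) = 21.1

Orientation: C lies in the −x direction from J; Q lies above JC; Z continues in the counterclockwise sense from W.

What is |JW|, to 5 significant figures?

25.018

J is at the origin; J and C share the same y with |JC| = 32.0 and C on the −x side, so C = (-32.000, 0.0000). A1 meets JC tangentially, so QC is at right angles to JC, so Q = C + (0, 11.2) = (-32.000, 11.200). On A1, C sits at bearing -90° from Q; a 102° counterclockwise sweep puts W at bearing 12°, so W = Q + 11.2·(cos 12°, sin 12°) = (-21.045, 13.529). Then |JW| = |W − J| = 25.018.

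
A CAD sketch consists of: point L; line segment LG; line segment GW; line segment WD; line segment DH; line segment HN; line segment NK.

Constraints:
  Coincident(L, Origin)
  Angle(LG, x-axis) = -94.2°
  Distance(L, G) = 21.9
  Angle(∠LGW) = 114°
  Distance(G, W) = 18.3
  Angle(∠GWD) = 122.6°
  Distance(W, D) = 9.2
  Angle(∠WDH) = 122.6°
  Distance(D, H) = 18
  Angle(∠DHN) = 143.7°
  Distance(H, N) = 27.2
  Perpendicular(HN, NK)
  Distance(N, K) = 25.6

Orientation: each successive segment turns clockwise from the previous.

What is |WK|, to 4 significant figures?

41.51

L is at the origin; LG runs at -94.2° with length 21.9, so G = (-1.604, -21.84). ∠LGW = 114.0° gives GW at -160.2° from the x-axis; with |GW| = 18.3, W = (-18.82, -28.04). ∠GWD = 122.6° gives WD at 142.4° from the x-axis; with |WD| = 9.2, D = (-26.11, -22.43). ∠WDH = 122.6° gives DH at 85.00° from the x-axis; with |DH| = 18.0, H = (-24.54, -4.495). ∠DHN = 143.7° gives HN at 48.70° from the x-axis; with |HN| = 27.2, N = (-6.590, 15.94). HN ⟂ NK, so NK runs at -41.30°; with |NK| = 25.6, K = (12.64, -0.9569). Then |WK| = |K − W| = 41.51.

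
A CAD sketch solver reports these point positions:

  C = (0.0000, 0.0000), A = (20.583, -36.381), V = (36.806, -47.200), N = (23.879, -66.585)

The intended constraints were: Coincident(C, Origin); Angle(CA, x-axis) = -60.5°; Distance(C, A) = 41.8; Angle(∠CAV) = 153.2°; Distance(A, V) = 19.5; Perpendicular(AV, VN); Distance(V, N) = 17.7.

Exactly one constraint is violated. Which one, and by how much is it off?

Distance(V, N) = 17.7 — off by 5.60.

C = (0.00, 0.00) ✓; CA at -60.50° ✓; |CA| = 41.80 ✓; ∠CAV = 153.2° ✓; |AV| = 19.50 ✓; ∠(AV, VN) = 90.00° ✓; |VN| = 23.30 ✗.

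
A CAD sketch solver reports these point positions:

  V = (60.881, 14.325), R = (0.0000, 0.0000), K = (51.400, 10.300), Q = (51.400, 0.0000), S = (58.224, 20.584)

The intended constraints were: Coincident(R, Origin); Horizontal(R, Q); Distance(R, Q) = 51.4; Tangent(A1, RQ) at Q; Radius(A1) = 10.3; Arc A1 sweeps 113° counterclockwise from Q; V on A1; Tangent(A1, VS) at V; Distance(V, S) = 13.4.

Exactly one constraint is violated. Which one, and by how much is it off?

Distance(V, S) = 13.4 — off by 6.60.

R = (0.00, 0.00) ✓; R.y = 0.00, Q.y = 0.00 ✓; |RQ| = 51.40 ✓; ∠(KQ, QR) = 90.00° ✓; |KQ| = 10.30 ✓; bearing(K→V) − bearing(K→Q) = 113.0° ✓; |KV| = 10.30 ✓; ∠(KV, VS) = 90.00° ✓; |VS| = 6.800 ✗.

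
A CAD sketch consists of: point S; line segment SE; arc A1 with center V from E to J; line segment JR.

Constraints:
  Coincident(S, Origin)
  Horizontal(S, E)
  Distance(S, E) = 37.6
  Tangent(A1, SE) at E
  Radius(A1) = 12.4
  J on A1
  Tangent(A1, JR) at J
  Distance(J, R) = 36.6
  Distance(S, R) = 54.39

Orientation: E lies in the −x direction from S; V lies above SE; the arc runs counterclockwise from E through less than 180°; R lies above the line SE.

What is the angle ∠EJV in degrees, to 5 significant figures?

45.728°

S is at the origin; S and E share the same y with |SE| = 37.6 and E on the −x side, so E = (-37.600, 0.0000). A1 meets SE tangentially, so VE is at right angles to SE, so V = E + (0, 12.4) = (-37.600, 12.400). Since VJ ⟂ JR (tangency), |VR| = √(12.4² + 36.6²) = 38.643 regardless of where J sits on A1. So R lies on both circle(S, 54.39) and circle(V, 38.643); the above-SE intersection is R = (-24.274, 48.673). J is the foot of the tangent from R: J = (-25.204, 12.085).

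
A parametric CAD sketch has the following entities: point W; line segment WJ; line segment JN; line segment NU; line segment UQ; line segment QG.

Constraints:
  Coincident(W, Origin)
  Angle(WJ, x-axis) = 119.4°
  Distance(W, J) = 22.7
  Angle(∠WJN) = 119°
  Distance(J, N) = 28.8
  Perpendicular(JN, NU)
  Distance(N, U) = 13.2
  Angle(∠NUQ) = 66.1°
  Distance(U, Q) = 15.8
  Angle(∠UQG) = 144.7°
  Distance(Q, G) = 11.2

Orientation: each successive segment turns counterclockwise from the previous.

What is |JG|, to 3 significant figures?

9.07

W is at the origin; WJ runs at 119.4° with length 22.7, so J = (-11.1, 19.8). ∠WJN = 119.0° gives JN at -180° from the x-axis; with |JN| = 28.8, N = (-39.9, 19.6). The perpendicularity gives NU at right angles to JN, so NU runs at -89.6°; with |NU| = 13.2, U = (-39.9, 6.38). ∠NUQ = 66.1° gives UQ at 24.3° from the x-axis; with |UQ| = 15.8, Q = (-25.5, 12.9). ∠UQG = 144.7° gives QG at 59.6° from the x-axis; with |QG| = 11.2, G = (-19.8, 22.5). Then |JG| = |G − J| = 9.07.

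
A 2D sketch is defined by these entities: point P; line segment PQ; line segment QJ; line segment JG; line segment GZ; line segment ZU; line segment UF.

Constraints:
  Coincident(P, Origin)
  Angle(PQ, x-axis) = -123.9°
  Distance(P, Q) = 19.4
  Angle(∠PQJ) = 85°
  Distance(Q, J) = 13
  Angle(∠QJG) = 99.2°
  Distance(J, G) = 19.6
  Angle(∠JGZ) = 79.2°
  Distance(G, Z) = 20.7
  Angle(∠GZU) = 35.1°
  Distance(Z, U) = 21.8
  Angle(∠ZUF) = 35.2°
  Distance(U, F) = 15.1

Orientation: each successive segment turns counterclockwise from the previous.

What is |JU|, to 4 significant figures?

6.766

P is at the origin; PQ runs at -123.9° with length 19.4, so Q = (-10.82, -16.10). ∠PQJ = 85.0° gives QJ at -28.90° from the x-axis; with |QJ| = 13.0, J = (0.5608, -22.38). ∠QJG = 99.2° gives JG at 51.90° from the x-axis; with |JG| = 19.6, G = (12.65, -6.961). ∠JGZ = 79.2° gives GZ at 152.7° from the x-axis; with |GZ| = 20.7, Z = (-5.740, 2.533). ∠GZU = 35.1° gives ZU at -62.40° from the x-axis; with |ZU| = 21.8, U = (4.360, -16.79). Then |JU| = |U − J| = 6.766.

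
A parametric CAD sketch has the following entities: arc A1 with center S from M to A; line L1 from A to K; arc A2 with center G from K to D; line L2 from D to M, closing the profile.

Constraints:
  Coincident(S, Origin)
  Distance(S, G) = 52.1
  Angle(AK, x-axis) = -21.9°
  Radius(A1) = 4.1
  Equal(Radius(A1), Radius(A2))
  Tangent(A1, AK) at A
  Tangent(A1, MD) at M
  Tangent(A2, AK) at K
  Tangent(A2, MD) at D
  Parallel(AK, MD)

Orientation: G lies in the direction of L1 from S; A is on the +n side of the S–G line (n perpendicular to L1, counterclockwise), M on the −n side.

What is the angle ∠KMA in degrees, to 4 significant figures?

81.06°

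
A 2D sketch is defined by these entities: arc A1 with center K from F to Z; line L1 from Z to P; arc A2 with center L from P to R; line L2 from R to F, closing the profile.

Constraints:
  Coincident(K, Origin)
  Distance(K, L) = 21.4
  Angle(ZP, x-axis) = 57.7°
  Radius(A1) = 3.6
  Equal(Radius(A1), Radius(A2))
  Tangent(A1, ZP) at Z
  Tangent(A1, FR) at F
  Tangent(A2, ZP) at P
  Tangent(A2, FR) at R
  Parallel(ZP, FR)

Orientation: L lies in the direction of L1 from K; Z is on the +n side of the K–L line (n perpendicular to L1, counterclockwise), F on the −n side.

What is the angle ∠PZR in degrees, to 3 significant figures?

18.6°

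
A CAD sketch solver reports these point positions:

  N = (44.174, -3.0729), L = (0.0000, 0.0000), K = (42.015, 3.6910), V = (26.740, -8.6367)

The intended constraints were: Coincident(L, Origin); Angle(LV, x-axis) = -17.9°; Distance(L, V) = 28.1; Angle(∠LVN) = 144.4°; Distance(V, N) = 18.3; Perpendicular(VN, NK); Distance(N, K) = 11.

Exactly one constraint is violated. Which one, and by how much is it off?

Distance(N, K) = 11 — off by 3.90.

L = (0.00, 0.00) ✓; LV at -17.90° ✓; |LV| = 28.10 ✓; ∠LVN = 144.4° ✓; |VN| = 18.30 ✓; ∠(VN, NK) = 90.00° ✓; |NK| = 7.100 ✗.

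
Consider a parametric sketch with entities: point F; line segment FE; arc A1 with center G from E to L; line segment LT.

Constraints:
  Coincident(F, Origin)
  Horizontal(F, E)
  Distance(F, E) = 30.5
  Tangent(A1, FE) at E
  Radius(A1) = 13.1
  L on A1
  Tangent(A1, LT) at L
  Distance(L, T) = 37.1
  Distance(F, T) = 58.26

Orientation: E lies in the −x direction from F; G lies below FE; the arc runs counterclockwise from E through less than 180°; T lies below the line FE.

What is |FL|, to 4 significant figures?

46.28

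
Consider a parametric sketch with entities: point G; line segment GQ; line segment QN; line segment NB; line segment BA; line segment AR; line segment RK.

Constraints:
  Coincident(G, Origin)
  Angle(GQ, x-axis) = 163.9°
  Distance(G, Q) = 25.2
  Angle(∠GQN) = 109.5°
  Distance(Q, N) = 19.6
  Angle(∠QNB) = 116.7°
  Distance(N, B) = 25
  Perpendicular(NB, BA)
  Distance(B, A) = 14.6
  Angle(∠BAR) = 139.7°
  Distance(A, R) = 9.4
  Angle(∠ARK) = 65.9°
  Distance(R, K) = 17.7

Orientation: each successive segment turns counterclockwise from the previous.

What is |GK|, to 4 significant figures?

30.01

G is at the origin; GQ runs at 163.9° with length 25.2, so Q = (-24.21, 6.988). ∠GQN = 109.5° gives QN at -125.6° from the x-axis; with |QN| = 19.6, N = (-35.62, -8.948). ∠QNB = 116.7° gives NB at -62.30° from the x-axis; with |NB| = 25.0, B = (-24.00, -31.08). NB is perpendicular to BA, so BA runs at 27.70°; with |BA| = 14.6, A = (-11.07, -24.30). ∠BAR = 139.7° gives AR at 68.00° from the x-axis; with |AR| = 9.4, R = (-7.552, -15.58). ∠ARK = 65.9° gives RK at -177.9° from the x-axis; with |RK| = 17.7, K = (-25.24, -16.23). Then |GK| = |K − G| = 30.01.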